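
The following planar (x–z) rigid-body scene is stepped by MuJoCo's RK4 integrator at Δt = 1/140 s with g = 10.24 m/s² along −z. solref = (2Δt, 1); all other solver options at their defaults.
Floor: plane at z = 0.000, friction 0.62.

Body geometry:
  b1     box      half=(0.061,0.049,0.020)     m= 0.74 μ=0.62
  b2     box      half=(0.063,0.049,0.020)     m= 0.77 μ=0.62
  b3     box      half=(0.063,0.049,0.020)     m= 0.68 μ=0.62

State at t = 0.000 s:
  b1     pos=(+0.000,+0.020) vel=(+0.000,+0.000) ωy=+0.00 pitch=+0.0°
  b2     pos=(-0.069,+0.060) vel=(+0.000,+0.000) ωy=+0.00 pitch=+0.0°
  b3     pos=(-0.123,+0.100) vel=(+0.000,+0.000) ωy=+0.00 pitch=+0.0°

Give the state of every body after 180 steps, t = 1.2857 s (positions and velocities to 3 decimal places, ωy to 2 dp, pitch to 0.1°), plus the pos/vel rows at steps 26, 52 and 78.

State at t = 1.2857 s:
  b1     pos=(+0.001,+0.020) vel=(+0.001,+0.000) ωy=+0.00 pitch=+0.0°
  b2     pos=(-0.078,+0.052) vel=(+0.000,+0.000) ωy=+0.01 pitch=-34.3°
  b3     pos=(-0.149,+0.052) vel=(-0.001,+0.000) ωy=+0.01 pitch=-34.3°

Key-timestep trajectory:
   step    t(s)  b1.x    b1.z    b1.vx   b1.vz   b2.x    b2.z    b2.vx   b2.vz   b3.x    b3.z    b3.vx   b3.vz 
     26  0.1857   +0.000  +0.020  +0.003  +0.000   -0.077  +0.052  +0.037  +0.008   -0.148  +0.051  +0.057  +0.014
     52  0.3714   +0.000  +0.020  +0.001  +0.000   -0.078  +0.052  +0.000  -0.001   -0.148  +0.052  +0.000  +0.000
     78  0.5571   +0.001  +0.020  +0.001  +0.000   -0.078  +0.052  +0.000  -0.001   -0.148  +0.052  +0.000  +0.000


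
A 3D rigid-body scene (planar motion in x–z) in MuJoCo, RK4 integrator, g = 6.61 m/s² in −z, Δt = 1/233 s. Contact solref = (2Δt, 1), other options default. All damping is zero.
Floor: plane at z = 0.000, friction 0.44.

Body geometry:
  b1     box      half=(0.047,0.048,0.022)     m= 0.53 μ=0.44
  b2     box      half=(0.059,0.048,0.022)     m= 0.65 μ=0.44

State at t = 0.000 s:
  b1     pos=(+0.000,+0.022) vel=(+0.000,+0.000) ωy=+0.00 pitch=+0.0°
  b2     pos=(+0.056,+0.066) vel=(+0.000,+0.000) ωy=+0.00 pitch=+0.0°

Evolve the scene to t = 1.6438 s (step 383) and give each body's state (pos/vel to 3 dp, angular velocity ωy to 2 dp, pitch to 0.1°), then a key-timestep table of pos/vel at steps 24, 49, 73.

State at t = 1.6438 s:
  b1     pos=(-0.001,+0.022) vel=(+0.000,+0.000) ωy=+0.00 pitch=+0.0°
  b2     pos=(+0.068,+0.055) vel=(+0.000,+0.000) ωy=-0.01 pitch=+39.6°

Key-timestep trajectory:
   step    t(s)  b1.x    b1.z    b1.vx   b1.vz   b2.x    b2.z    b2.vx   b2.vz 
     24  0.1030   +0.000  +0.022  +0.000  +0.000   +0.060  +0.064  +0.075  -0.046
     49  0.2103   +0.000  +0.022  +0.000  +0.000   +0.070  +0.056  +0.064  +0.082
     73  0.3133   +0.000  +0.022  +0.000  +0.000   +0.068  +0.055  -0.121  -0.066


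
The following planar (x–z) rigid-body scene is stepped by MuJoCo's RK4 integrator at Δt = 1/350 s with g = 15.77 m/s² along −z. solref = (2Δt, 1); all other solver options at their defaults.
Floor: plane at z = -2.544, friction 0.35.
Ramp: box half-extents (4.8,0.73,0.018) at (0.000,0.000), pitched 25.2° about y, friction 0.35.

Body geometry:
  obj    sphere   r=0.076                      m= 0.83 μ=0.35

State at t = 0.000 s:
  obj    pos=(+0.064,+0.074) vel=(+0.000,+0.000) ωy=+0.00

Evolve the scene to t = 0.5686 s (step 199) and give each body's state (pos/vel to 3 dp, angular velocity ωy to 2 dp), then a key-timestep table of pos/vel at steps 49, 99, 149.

State at t = 0.5686 s:
  obj    pos=(+0.765,-0.256) vel=(+2.468,-1.161) ωy=+35.87

Key-timestep trajectory:
   step    t(s)  obj.x    obj.z    obj.vx   obj.vz 
     49  0.1400   +0.107  +0.054  +0.608  -0.286
     99  0.2829   +0.238  -0.008  +1.228  -0.578
    149  0.4257   +0.457  -0.111  +1.848  -0.869


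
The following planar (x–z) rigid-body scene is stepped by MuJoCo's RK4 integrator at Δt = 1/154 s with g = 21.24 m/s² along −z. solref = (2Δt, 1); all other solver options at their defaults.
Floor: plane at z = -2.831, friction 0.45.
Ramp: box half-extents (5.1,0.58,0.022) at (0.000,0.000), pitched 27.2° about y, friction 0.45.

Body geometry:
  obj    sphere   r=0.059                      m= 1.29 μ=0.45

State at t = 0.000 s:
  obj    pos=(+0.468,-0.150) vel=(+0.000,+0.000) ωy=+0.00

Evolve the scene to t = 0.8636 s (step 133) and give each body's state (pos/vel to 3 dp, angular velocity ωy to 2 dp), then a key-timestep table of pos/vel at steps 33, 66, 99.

State at t = 0.8636 s:
  obj    pos=(+2.768,-1.332) vel=(+5.326,-2.737) ωy=+101.50

Key-timestep trajectory:
   step    t(s)  obj.x    obj.z    obj.vx   obj.vz 
     33  0.2143   +0.610  -0.222  +1.322  -0.679
     66  0.4286   +1.035  -0.441  +2.643  -1.358
     99  0.6429   +1.743  -0.805  +3.965  -2.038


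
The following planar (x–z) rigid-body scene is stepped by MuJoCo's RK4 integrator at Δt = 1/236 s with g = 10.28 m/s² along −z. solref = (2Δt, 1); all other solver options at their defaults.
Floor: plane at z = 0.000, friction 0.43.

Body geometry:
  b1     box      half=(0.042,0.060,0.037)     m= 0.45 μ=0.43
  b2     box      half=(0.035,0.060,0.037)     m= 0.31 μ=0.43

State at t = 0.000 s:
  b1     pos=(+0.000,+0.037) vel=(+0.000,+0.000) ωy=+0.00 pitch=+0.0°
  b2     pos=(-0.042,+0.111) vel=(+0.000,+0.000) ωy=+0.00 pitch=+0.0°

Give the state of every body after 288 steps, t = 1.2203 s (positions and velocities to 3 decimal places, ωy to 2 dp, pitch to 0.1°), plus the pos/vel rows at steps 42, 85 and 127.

State at t = 1.2203 s:
  b1     pos=(+0.000,+0.037) vel=(+0.000,+0.000) ωy=+0.00 pitch=+0.0°
  b2     pos=(-0.092,+0.035) vel=(+0.000,+0.000) ωy=+0.00 pitch=-90.0°

Key-timestep trajectory:
   step    t(s)  b1.x    b1.z    b1.vx   b1.vz   b2.x    b2.z    b2.vx   b2.vz 
     42  0.1780   +0.000  +0.037  +0.000  +0.000   -0.042  +0.111  -0.003  +0.000
     85  0.3602   +0.000  +0.037  +0.000  +0.000   -0.044  +0.111  -0.032  -0.002
    127  0.5381   +0.000  +0.037  +0.000  +0.000   -0.065  +0.103  -0.252  -0.209


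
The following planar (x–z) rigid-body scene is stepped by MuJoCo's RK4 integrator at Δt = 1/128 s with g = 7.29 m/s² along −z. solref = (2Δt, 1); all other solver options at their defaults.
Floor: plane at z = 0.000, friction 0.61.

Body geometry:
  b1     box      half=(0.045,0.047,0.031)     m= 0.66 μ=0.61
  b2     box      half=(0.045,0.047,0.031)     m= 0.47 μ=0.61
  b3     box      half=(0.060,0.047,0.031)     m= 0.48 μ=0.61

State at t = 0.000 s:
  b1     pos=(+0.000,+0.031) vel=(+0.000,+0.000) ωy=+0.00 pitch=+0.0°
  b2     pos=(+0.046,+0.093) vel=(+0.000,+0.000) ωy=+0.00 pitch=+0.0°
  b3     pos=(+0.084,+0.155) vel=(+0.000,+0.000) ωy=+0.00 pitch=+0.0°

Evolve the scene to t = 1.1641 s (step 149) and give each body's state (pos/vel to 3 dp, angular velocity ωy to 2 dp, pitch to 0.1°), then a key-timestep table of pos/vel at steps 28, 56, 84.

State at t = 1.1641 s:
  b1     pos=(+0.000,+0.031) vel=(+0.000,+0.000) ωy=+0.00 pitch=+0.0°
  b2     pos=(+0.087,+0.045) vel=(+0.000,+0.000) ωy=+0.00 pitch=+90.0°
  b3     pos=(+0.283,+0.031) vel=(+0.000,+0.000) ωy=+0.00 pitch=+180.0°

Key-timestep trajectory:
   step    t(s)  b1.x    b1.z    b1.vx   b1.vz   b2.x    b2.z    b2.vx   b2.vz   b3.x    b3.z    b3.vx   b3.vz 
     28  0.2188   +0.000  +0.031  +0.000  +0.000   +0.064  +0.086  +0.185  -0.138   +0.133  +0.112  +0.398  -0.620
     56  0.4375   +0.000  +0.031  +0.000  +0.000   +0.087  +0.045  -0.127  -0.082   +0.208  +0.066  +0.189  +0.041
     84  0.6562   +0.000  +0.031  +0.000  +0.000   +0.087  +0.045  +0.000  +0.000   +0.251  +0.060  +0.296  -0.148


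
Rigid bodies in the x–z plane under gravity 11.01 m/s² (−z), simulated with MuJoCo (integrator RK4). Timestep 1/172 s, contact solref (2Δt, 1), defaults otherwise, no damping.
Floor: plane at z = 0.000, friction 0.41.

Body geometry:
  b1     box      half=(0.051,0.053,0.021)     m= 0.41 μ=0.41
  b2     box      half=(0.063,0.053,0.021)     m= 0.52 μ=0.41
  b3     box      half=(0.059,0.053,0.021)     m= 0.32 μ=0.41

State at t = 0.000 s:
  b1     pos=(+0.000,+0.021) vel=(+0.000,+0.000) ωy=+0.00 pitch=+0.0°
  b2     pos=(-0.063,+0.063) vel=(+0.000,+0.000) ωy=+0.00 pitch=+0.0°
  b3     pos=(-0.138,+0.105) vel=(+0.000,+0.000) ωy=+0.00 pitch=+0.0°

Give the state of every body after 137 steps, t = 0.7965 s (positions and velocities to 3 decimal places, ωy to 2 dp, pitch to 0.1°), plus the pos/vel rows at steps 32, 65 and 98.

State at t = 0.7965 s:
  b1     pos=(+0.000,+0.021) vel=(+0.001,+0.000) ωy=+0.00 pitch=+0.0°
  b2     pos=(-0.072,+0.053) vel=(+0.000,+0.000) ωy=+0.01 pitch=-34.1°
  b3     pos=(-0.150,+0.050) vel=(-0.001,+0.000) ωy=+0.00 pitch=-34.1°

Key-timestep trajectory:
   step    t(s)  b1.x    b1.z    b1.vx   b1.vz   b2.x    b2.z    b2.vx   b2.vz   b3.x    b3.z    b3.vx   b3.vz 
     32  0.1860   +0.000  +0.021  +0.001  +0.001   -0.072  +0.053  -0.007  +0.008   -0.149  +0.051  -0.020  -0.005
     65  0.3779   +0.000  +0.021  +0.000  +0.000   -0.072  +0.053  +0.000  +0.000   -0.150  +0.051  -0.003  -0.001
     98  0.5698   +0.000  +0.021  +0.001  +0.000   -0.072  +0.053  +0.000  +0.000   -0.150  +0.051  -0.001  +0.000


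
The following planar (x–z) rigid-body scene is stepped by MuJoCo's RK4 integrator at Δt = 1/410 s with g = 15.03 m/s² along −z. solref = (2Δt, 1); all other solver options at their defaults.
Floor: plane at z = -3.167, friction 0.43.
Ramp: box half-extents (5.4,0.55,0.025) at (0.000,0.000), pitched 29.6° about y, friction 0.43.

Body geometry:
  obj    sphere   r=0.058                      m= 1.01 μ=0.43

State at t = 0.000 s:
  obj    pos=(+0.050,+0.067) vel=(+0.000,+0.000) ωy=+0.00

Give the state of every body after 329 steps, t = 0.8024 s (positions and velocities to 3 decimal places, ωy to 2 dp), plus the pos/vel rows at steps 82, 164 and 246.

State at t = 0.8024 s:
  obj    pos=(+1.535,-0.776) vel=(+3.700,-2.102) ωy=+73.36

Key-timestep trajectory:
   step    t(s)  obj.x    obj.z    obj.vx   obj.vz 
     82  0.2000   +0.142  +0.015  +0.922  -0.524
    164  0.4000   +0.419  -0.143  +1.844  -1.048
    246  0.6000   +0.880  -0.404  +2.767  -1.572


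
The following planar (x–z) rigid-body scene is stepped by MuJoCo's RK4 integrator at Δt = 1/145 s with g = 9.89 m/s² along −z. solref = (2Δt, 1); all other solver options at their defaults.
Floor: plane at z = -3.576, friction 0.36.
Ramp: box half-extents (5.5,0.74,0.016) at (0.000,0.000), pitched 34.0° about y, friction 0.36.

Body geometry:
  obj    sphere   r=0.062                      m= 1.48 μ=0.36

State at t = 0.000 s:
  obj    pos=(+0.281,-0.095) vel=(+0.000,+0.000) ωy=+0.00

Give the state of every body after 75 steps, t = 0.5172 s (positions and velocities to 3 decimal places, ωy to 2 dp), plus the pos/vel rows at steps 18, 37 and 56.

State at t = 0.5172 s:
  obj    pos=(+0.719,-0.391) vel=(+1.694,-1.143) ωy=+32.94

Key-timestep trajectory:
   step    t(s)  obj.x    obj.z    obj.vx   obj.vz 
     18  0.1241   +0.306  -0.112  +0.407  -0.274
     37  0.2552   +0.388  -0.167  +0.836  -0.564
     56  0.3862   +0.525  -0.260  +1.265  -0.853


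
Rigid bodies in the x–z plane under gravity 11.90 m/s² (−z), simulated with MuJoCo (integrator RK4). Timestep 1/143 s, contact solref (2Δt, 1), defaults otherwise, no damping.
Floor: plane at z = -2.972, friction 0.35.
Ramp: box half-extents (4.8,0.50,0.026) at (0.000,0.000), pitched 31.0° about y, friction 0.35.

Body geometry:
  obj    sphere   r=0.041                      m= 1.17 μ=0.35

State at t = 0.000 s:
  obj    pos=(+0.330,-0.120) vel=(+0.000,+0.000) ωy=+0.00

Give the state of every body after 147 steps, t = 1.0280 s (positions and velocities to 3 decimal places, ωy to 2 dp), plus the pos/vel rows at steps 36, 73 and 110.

State at t = 1.0280 s:
  obj    pos=(+2.313,-1.311) vel=(+3.857,-2.318) ωy=+109.74

Key-timestep trajectory:
   step    t(s)  obj.x    obj.z    obj.vx   obj.vz 
     36  0.2517   +0.449  -0.192  +0.945  -0.568
     73  0.5105   +0.819  -0.414  +1.916  -1.151
    110  0.7692   +1.440  -0.787  +2.887  -1.734


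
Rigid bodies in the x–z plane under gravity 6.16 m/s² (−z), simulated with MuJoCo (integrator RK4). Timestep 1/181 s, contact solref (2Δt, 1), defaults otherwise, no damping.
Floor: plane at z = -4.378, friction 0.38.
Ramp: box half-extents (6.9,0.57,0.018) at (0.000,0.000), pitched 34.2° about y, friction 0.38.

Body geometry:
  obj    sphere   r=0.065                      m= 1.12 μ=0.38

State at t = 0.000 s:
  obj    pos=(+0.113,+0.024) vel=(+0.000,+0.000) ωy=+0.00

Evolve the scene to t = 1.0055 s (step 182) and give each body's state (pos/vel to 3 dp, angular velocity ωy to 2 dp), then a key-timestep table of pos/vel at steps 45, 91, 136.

State at t = 1.0055 s:
  obj    pos=(+1.147,-0.679) vel=(+2.057,-1.398) ωy=+38.25

Key-timestep trajectory:
   step    t(s)  obj.x    obj.z    obj.vx   obj.vz 
     45  0.2486   +0.176  -0.019  +0.509  -0.346
     91  0.5028   +0.371  -0.152  +1.029  -0.699
    136  0.7514   +0.690  -0.369  +1.537  -1.045


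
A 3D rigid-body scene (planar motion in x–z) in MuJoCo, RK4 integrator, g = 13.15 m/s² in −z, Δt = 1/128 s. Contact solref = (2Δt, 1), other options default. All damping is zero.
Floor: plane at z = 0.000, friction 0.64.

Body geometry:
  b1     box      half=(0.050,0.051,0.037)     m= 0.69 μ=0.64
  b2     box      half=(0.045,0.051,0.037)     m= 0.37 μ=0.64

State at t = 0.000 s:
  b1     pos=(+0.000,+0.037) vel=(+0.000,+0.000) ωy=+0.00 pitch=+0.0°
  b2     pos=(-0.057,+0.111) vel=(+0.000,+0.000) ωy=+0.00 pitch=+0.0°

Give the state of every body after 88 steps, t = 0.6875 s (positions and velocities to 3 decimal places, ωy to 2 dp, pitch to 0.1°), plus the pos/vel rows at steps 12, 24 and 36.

State at t = 0.6875 s:
  b1     pos=(+0.000,+0.037) vel=(+0.000,+0.000) ωy=+0.00 pitch=+0.0°
  b2     pos=(-0.103,+0.045) vel=(+0.000,+0.000) ωy=+0.00 pitch=-90.0°

Key-timestep trajectory:
   step    t(s)  b1.x    b1.z    b1.vx   b1.vz   b2.x    b2.z    b2.vx   b2.vz 
     12  0.0938   +0.000  +0.037  +0.000  +0.001   -0.064  +0.109  -0.154  -0.054
     24  0.1875   +0.000  +0.037  +0.000  +0.000   -0.087  +0.086  -0.303  -0.639
     36  0.2812   +0.000  +0.037  +0.000  +0.000   -0.104  +0.043  +0.042  +0.081


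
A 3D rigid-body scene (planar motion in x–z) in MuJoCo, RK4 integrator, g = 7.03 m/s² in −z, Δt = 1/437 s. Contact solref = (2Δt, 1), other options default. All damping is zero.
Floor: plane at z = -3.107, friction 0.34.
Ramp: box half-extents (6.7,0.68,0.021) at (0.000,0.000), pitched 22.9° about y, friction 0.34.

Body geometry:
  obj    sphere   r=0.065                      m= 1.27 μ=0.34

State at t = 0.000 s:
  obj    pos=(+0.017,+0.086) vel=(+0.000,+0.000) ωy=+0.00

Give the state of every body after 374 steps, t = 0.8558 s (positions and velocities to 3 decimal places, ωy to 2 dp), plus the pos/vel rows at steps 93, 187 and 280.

State at t = 0.8558 s:
  obj    pos=(+0.676,-0.192) vel=(+1.541,-0.651) ωy=+25.72

Key-timestep trajectory:
   step    t(s)  obj.x    obj.z    obj.vx   obj.vz 
     93  0.2128   +0.058  +0.069  +0.383  -0.162
    187  0.4279   +0.182  +0.017  +0.770  -0.325
    280  0.6407   +0.387  -0.070  +1.153  -0.487


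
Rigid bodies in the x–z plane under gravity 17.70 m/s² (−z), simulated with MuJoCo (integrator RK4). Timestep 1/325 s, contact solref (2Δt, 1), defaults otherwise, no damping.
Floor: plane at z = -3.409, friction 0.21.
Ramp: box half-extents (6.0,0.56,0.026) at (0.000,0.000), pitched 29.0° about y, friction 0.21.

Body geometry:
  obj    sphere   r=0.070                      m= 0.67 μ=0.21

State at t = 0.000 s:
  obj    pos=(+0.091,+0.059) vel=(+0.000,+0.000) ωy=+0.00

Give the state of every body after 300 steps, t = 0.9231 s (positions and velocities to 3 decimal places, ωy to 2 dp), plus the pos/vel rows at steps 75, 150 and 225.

State at t = 0.9231 s:
  obj    pos=(+2.375,-1.207) vel=(+4.949,-2.743) ωy=+80.81

Key-timestep trajectory:
   step    t(s)  obj.x    obj.z    obj.vx   obj.vz 
     75  0.2308   +0.234  -0.020  +1.237  -0.686
    150  0.4615   +0.662  -0.257  +2.475  -1.372
    225  0.6923   +1.376  -0.653  +3.712  -2.057


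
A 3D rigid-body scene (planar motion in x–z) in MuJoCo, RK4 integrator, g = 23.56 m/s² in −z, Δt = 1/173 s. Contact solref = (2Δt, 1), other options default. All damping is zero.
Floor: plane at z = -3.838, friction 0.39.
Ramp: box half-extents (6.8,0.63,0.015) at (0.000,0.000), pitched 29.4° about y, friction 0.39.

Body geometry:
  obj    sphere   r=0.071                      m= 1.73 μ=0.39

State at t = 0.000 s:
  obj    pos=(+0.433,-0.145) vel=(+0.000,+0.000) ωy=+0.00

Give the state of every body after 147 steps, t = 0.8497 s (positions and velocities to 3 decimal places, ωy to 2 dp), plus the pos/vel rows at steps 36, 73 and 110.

State at t = 0.8497 s:
  obj    pos=(+3.031,-1.609) vel=(+6.115,-3.446) ωy=+98.85

Key-timestep trajectory:
   step    t(s)  obj.x    obj.z    obj.vx   obj.vz 
     36  0.2081   +0.589  -0.233  +1.498  -0.844
     73  0.4220   +1.074  -0.506  +3.037  -1.711
    110  0.6358   +1.888  -0.965  +4.576  -2.579


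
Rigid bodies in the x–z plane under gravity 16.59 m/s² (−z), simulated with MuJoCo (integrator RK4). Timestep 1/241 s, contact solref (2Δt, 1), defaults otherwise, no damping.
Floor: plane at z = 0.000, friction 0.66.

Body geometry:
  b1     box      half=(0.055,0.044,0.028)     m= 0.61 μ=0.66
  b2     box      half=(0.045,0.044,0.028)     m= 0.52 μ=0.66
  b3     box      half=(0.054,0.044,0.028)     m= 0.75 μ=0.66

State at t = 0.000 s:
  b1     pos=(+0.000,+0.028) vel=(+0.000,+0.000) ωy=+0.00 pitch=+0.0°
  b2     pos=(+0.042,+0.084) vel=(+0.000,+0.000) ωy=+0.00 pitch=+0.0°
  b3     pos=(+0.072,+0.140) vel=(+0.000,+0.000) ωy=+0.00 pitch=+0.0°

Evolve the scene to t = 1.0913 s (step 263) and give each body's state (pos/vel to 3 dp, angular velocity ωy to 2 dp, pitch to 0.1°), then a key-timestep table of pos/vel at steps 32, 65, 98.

State at t = 1.0913 s:
  b1     pos=(+0.000,+0.028) vel=(+0.000,+0.000) ωy=+0.00 pitch=+0.0°
  b2     pos=(+0.090,+0.045) vel=(+0.000,+0.000) ωy=+0.00 pitch=+90.0°
  b3     pos=(+0.255,+0.028) vel=(+0.000,+0.000) ωy=+0.00 pitch=+180.0°

Key-timestep trajectory:
   step    t(s)  b1.x    b1.z    b1.vx   b1.vz   b2.x    b2.z    b2.vx   b2.vz   b3.x    b3.z    b3.vx   b3.vz 
     32  0.1328   +0.000  +0.028  -0.001  +0.000   +0.046  +0.086  +0.085  +0.025   +0.085  +0.136  +0.233  -0.085
     65  0.2697   +0.000  +0.028  +0.000  +0.000   +0.077  +0.075  +0.362  -0.531   +0.146  +0.066  +0.550  -1.351
     98  0.4066   +0.000  +0.028  +0.000  +0.000   +0.090  +0.045  +0.000  +0.000   +0.221  +0.056  +0.538  -0.209


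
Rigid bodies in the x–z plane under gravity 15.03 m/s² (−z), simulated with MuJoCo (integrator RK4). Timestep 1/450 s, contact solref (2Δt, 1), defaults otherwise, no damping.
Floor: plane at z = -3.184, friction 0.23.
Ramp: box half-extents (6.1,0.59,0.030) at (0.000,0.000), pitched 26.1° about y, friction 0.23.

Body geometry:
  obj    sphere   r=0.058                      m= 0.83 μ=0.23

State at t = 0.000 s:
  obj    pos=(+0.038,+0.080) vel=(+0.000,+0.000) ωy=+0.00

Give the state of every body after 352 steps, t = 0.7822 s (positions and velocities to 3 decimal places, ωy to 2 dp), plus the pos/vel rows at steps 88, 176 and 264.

State at t = 0.7822 s:
  obj    pos=(+1.336,-0.556) vel=(+3.318,-1.625) ωy=+63.69

Key-timestep trajectory:
   step    t(s)  obj.x    obj.z    obj.vx   obj.vz 
     88  0.1956   +0.119  +0.040  +0.830  -0.406
    176  0.3911   +0.362  -0.080  +1.659  -0.813
    264  0.5867   +0.768  -0.278  +2.488  -1.219


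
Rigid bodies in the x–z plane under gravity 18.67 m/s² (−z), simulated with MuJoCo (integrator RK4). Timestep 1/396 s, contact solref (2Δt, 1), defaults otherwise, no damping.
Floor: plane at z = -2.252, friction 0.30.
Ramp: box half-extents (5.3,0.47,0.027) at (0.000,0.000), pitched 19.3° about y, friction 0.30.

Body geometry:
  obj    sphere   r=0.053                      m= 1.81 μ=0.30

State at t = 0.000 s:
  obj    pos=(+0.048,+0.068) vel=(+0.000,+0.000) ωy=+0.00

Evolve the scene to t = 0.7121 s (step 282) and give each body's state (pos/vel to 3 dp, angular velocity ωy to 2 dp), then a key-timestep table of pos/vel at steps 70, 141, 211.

State at t = 0.7121 s:
  obj    pos=(+1.103,-0.301) vel=(+2.962,-1.037) ωy=+59.22

Key-timestep trajectory:
   step    t(s)  obj.x    obj.z    obj.vx   obj.vz 
     70  0.1768   +0.113  +0.045  +0.735  -0.258
    141  0.3561   +0.312  -0.024  +1.481  -0.519
    211  0.5328   +0.639  -0.139  +2.217  -0.776


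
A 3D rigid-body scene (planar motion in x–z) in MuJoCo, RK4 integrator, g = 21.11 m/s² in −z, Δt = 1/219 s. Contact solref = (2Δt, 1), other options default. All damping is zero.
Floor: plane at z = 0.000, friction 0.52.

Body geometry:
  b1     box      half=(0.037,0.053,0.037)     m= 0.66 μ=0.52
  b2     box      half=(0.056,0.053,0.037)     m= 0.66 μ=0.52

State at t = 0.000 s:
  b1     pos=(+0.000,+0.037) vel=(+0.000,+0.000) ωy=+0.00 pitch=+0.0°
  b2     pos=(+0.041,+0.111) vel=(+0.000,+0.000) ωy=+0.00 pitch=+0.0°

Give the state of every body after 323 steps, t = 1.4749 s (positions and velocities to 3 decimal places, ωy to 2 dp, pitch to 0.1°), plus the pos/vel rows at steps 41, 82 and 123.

State at t = 1.4749 s:
  b1     pos=(+0.000,+0.037) vel=(+0.000,+0.000) ωy=+0.00 pitch=+0.0°
  b2     pos=(+0.092,+0.056) vel=(+0.000,+0.000) ωy=+0.00 pitch=+90.0°

Key-timestep trajectory:
   step    t(s)  b1.x    b1.z    b1.vx   b1.vz   b2.x    b2.z    b2.vx   b2.vz 
     41  0.1872   +0.000  +0.037  +0.000  +0.000   +0.072  +0.088  +0.382  -0.718
     82  0.3744   +0.000  +0.037  +0.000  +0.000   +0.123  +0.067  +0.026  +0.003
    123  0.5616   +0.000  +0.037  +0.000  +0.000   +0.090  +0.056  -0.235  +0.125


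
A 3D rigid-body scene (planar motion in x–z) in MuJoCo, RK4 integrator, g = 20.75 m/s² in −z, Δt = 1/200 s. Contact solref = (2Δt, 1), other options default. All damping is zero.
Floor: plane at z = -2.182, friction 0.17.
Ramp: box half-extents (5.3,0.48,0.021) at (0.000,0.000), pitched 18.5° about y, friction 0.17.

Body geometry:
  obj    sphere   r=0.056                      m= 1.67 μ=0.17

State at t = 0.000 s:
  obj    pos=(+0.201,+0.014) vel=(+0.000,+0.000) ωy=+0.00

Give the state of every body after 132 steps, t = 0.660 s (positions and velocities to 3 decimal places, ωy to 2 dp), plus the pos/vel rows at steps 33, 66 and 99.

State at t = 0.660 s:
  obj    pos=(+1.173,-0.311) vel=(+2.944,-0.985) ωy=+55.41

Key-timestep trajectory:
   step    t(s)  obj.x    obj.z    obj.vx   obj.vz 
     33  0.1650   +0.262  -0.006  +0.736  -0.246
     66  0.3300   +0.444  -0.067  +1.472  -0.493
     99  0.4950   +0.748  -0.169  +2.208  -0.739


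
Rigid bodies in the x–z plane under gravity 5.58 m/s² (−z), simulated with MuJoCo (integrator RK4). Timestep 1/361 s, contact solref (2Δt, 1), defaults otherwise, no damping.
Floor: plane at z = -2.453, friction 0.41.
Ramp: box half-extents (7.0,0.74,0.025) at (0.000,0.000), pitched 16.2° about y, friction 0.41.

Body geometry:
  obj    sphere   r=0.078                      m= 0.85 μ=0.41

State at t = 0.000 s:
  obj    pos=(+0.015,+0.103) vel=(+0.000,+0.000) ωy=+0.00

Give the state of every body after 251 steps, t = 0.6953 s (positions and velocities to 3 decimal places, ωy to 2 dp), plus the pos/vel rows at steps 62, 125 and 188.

State at t = 0.6953 s:
  obj    pos=(+0.273,+0.028) vel=(+0.742,-0.216) ωy=+9.91

Key-timestep trajectory:
   step    t(s)  obj.x    obj.z    obj.vx   obj.vz 
     62  0.1717   +0.031  +0.098  +0.183  -0.053
    125  0.3463   +0.079  +0.084  +0.370  -0.107
    188  0.5208   +0.160  +0.061  +0.556  -0.162


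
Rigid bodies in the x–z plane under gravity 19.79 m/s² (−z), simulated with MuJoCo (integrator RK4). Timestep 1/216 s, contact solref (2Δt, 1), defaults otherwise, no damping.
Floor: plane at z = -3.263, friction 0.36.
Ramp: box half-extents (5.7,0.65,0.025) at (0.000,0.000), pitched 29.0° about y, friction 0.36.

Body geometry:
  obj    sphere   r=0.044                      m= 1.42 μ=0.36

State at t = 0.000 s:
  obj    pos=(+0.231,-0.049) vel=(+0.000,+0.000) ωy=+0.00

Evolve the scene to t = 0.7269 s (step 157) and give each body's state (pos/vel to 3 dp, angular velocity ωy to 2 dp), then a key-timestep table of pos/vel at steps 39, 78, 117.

State at t = 0.7269 s:
  obj    pos=(+1.814,-0.927) vel=(+4.357,-2.415) ωy=+113.19

Key-timestep trajectory:
   step    t(s)  obj.x    obj.z    obj.vx   obj.vz 
     39  0.1806   +0.329  -0.103  +1.082  -0.600
     78  0.3611   +0.622  -0.266  +2.165  -1.200
    117  0.5417   +1.110  -0.537  +3.247  -1.800


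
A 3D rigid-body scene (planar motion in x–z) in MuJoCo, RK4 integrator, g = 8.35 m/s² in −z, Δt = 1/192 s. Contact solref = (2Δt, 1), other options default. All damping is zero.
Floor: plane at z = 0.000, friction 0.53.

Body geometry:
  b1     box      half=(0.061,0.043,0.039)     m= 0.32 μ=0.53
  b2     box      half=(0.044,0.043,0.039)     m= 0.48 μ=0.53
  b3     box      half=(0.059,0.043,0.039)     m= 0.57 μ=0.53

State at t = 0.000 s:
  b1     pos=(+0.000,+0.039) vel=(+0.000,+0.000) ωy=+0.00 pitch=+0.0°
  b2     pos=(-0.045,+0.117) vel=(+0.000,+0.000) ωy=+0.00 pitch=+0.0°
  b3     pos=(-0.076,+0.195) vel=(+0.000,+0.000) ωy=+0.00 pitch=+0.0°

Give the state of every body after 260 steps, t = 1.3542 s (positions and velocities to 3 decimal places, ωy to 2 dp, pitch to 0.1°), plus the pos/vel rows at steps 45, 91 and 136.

State at t = 1.3542 s:
  b1     pos=(+0.000,+0.039) vel=(+0.000,+0.000) ωy=+0.00 pitch=+0.0°
  b2     pos=(-0.113,+0.044) vel=(+0.000,+0.000) ωy=+0.00 pitch=-90.0°
  b3     pos=(-0.314,+0.039) vel=(+0.000,+0.000) ωy=+0.00 pitch=+180.0°

Key-timestep trajectory:
   step    t(s)  b1.x    b1.z    b1.vx   b1.vz   b2.x    b2.z    b2.vx   b2.vz   b3.x    b3.z    b3.vx   b3.vz 
     45  0.2344   +0.000  +0.039  +0.000  +0.000   -0.047  +0.118  -0.019  +0.007   -0.081  +0.194  -0.055  -0.010
     91  0.4740   +0.000  +0.039  +0.001  +0.000   -0.062  +0.120  -0.145  -0.003   -0.121  +0.179  -0.352  -0.207
    136  0.7083   +0.000  +0.039  +0.000  +0.000   -0.113  +0.042  +0.055  +0.122   -0.233  +0.069  -0.448  +0.127


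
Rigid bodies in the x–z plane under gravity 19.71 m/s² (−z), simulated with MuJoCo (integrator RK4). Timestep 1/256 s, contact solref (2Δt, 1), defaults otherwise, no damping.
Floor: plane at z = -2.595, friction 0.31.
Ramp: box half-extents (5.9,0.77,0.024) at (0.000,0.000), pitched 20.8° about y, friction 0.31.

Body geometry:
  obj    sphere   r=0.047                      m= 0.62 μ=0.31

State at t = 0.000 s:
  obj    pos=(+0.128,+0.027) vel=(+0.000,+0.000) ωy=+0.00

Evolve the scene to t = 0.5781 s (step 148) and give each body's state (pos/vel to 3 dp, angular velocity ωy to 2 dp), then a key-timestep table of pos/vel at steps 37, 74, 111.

State at t = 0.5781 s:
  obj    pos=(+0.909,-0.269) vel=(+2.702,-1.026) ωy=+61.48

Key-timestep trajectory:
   step    t(s)  obj.x    obj.z    obj.vx   obj.vz 
     37  0.1445   +0.177  +0.009  +0.676  -0.257
     74  0.2891   +0.323  -0.047  +1.351  -0.513
    111  0.4336   +0.567  -0.140  +2.027  -0.770


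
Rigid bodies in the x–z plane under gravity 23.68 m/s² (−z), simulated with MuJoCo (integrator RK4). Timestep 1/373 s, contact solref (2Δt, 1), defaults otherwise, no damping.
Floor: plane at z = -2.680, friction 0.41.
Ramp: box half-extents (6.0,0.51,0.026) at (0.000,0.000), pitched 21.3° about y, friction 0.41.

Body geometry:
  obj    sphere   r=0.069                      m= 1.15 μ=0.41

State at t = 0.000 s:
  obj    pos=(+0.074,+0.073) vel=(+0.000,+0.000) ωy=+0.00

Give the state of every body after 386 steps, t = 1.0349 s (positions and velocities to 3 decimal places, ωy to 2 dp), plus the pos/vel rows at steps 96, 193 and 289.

State at t = 1.0349 s:
  obj    pos=(+3.139,-1.122) vel=(+5.924,-2.310) ωy=+92.14

Key-timestep trajectory:
   step    t(s)  obj.x    obj.z    obj.vx   obj.vz 
     96  0.2574   +0.264  -0.001  +1.473  -0.574
    193  0.5174   +0.840  -0.226  +2.962  -1.155
    289  0.7748   +1.792  -0.597  +4.435  -1.729


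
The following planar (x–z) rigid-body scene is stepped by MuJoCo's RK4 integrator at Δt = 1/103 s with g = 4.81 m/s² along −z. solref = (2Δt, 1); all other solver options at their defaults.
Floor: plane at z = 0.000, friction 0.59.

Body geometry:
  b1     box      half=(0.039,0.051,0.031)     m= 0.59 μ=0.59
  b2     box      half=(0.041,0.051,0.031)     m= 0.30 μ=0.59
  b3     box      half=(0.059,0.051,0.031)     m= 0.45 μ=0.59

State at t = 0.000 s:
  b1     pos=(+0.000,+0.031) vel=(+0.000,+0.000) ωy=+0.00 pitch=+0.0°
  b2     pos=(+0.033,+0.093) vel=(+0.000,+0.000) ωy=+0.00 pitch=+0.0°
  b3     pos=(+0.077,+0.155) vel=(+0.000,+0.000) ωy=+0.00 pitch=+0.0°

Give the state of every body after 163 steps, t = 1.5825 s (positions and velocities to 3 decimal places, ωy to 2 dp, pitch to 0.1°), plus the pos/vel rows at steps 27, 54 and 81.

State at t = 1.5825 s:
  b1     pos=(+0.000,+0.031) vel=(+0.000,+0.000) ωy=+0.00 pitch=+0.0°
  b2     pos=(+0.077,+0.041) vel=(+0.000,+0.000) ωy=+0.00 pitch=+90.0°
  b3     pos=(+0.274,+0.031) vel=(+0.000,+0.000) ωy=+0.00 pitch=+180.0°

Key-timestep trajectory:
   step    t(s)  b1.x    b1.z    b1.vx   b1.vz   b2.x    b2.z    b2.vx   b2.vz   b3.x    b3.z    b3.vx   b3.vz 
     27  0.2621   +0.000  +0.031  +0.000  +0.000   +0.050  +0.092  +0.149  -0.055   +0.120  +0.121  +0.308  -0.413
     54  0.5243   +0.000  +0.031  +0.000  +0.000   +0.077  +0.041  -0.010  +0.013   +0.197  +0.065  +0.172  +0.055
     81  0.7864   +0.000  +0.031  +0.000  +0.000   +0.077  +0.041  +0.000  +0.000   +0.240  +0.060  +0.233  -0.106


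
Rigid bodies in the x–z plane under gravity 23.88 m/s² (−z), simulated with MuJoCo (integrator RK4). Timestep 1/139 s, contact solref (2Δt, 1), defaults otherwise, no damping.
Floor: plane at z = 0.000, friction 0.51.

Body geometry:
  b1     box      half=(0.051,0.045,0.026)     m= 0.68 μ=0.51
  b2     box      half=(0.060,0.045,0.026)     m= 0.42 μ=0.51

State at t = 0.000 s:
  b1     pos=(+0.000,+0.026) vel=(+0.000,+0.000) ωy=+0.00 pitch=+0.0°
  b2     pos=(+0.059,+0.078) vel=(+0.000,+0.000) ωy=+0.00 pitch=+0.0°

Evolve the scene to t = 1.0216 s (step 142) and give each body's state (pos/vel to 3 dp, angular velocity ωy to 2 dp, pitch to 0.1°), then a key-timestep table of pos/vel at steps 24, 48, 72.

State at t = 1.0216 s:
  b1     pos=(+0.000,+0.026) vel=(+0.000,+0.000) ωy=+0.00 pitch=+0.0°
  b2     pos=(+0.118,+0.060) vel=(+0.000,+0.000) ωy=+0.00 pitch=+90.0°

Key-timestep trajectory:
   step    t(s)  b1.x    b1.z    b1.vx   b1.vz   b2.x    b2.z    b2.vx   b2.vz 
     24  0.1727   +0.000  +0.026  +0.000  +0.000   +0.091  +0.064  +0.239  +0.060
     48  0.3453   +0.000  +0.026  +0.000  +0.000   +0.130  +0.064  -0.033  -0.004
     72  0.5180   +0.000  +0.026  +0.000  +0.000   +0.121  +0.060  +0.097  +0.048


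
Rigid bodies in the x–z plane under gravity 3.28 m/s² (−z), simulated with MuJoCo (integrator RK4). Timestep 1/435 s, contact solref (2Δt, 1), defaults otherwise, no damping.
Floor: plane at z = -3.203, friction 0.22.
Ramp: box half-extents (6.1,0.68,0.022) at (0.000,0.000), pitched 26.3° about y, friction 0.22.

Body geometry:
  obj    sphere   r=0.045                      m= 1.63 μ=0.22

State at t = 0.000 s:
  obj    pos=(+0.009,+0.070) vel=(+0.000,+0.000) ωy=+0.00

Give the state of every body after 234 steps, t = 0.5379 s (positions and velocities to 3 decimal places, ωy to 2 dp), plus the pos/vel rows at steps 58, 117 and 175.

State at t = 0.5379 s:
  obj    pos=(+0.144,+0.004) vel=(+0.501,-0.247) ωy=+12.41

Key-timestep trajectory:
   step    t(s)  obj.x    obj.z    obj.vx   obj.vz 
     58  0.1333   +0.017  +0.066  +0.124  -0.061
    117  0.2690   +0.043  +0.054  +0.250  -0.124
    175  0.4023   +0.084  +0.033  +0.374  -0.185


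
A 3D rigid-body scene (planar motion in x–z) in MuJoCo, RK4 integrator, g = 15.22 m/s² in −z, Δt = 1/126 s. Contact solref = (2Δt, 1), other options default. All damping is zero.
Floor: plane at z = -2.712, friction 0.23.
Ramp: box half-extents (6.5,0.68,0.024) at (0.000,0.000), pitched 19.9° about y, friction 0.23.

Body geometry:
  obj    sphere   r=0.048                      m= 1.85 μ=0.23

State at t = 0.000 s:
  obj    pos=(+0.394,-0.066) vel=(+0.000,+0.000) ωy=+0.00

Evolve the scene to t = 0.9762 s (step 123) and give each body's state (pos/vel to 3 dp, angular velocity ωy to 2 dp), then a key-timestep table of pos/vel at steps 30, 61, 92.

State at t = 0.9762 s:
  obj    pos=(+2.052,-0.666) vel=(+3.397,-1.230) ωy=+75.24

Key-timestep trajectory:
   step    t(s)  obj.x    obj.z    obj.vx   obj.vz 
     30  0.2381   +0.493  -0.102  +0.829  -0.300
     61  0.4841   +0.802  -0.214  +1.685  -0.610
     92  0.7302   +1.322  -0.402  +2.541  -0.920


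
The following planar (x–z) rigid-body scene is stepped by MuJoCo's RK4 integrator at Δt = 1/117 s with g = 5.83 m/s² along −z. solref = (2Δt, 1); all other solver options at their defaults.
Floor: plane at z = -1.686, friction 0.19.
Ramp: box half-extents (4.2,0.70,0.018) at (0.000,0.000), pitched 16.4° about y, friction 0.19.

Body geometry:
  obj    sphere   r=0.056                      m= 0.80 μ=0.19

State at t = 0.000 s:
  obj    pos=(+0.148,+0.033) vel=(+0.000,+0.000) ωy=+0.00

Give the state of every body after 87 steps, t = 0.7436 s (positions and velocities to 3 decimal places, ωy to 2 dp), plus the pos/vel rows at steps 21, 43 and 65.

State at t = 0.7436 s:
  obj    pos=(+0.460,-0.058) vel=(+0.839,-0.247) ωy=+15.61

Key-timestep trajectory:
   step    t(s)  obj.x    obj.z    obj.vx   obj.vz 
     21  0.1795   +0.166  +0.028  +0.203  -0.060
     43  0.3675   +0.224  +0.011  +0.415  -0.122
     65  0.5556   +0.322  -0.018  +0.627  -0.184


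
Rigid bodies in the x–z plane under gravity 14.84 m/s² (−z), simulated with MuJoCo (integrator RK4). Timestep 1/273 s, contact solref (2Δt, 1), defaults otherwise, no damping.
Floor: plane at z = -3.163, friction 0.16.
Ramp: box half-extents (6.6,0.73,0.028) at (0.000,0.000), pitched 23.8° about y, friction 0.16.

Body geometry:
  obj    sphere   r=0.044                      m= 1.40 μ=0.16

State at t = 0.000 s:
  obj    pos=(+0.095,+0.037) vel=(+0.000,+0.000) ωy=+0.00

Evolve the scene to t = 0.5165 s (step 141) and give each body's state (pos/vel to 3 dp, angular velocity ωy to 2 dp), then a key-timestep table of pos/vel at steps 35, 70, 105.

State at t = 0.5165 s:
  obj    pos=(+0.617,-0.193) vel=(+2.022,-0.892) ωy=+50.19

Key-timestep trajectory:
   step    t(s)  obj.x    obj.z    obj.vx   obj.vz 
     35  0.1282   +0.127  +0.023  +0.502  -0.221
     70  0.2564   +0.224  -0.020  +1.004  -0.443
    105  0.3846   +0.385  -0.091  +1.506  -0.664


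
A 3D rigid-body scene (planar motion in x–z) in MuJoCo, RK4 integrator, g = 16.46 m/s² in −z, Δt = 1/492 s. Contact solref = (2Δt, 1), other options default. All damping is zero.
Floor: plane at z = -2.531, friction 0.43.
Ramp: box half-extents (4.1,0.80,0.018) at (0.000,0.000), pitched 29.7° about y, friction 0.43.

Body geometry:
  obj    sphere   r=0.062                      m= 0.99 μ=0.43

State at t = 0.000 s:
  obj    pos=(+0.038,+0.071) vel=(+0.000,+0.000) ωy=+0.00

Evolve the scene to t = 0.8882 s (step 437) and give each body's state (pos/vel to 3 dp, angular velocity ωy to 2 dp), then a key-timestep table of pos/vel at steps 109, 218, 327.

State at t = 0.8882 s:
  obj    pos=(+2.034,-1.068) vel=(+4.494,-2.564) ωy=+83.44

Key-timestep trajectory:
   step    t(s)  obj.x    obj.z    obj.vx   obj.vz 
    109  0.2215   +0.162  +0.000  +1.121  -0.639
    218  0.4431   +0.535  -0.213  +2.242  -1.279
    327  0.6646   +1.155  -0.567  +3.363  -1.918


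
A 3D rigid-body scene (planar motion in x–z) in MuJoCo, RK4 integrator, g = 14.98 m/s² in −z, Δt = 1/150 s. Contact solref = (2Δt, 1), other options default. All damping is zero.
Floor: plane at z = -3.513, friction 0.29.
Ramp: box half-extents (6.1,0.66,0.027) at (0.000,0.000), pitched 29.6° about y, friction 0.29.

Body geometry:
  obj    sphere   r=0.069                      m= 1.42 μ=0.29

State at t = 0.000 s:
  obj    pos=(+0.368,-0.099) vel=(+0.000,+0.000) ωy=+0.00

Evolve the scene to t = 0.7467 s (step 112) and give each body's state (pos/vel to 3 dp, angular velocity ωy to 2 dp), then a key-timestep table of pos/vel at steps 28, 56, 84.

State at t = 0.7467 s:
  obj    pos=(+1.649,-0.827) vel=(+3.432,-1.949) ωy=+57.17

Key-timestep trajectory:
   step    t(s)  obj.x    obj.z    obj.vx   obj.vz 
     28  0.1867   +0.448  -0.144  +0.858  -0.488
     56  0.3733   +0.689  -0.281  +1.716  -0.975
     84  0.5600   +1.089  -0.508  +2.574  -1.462


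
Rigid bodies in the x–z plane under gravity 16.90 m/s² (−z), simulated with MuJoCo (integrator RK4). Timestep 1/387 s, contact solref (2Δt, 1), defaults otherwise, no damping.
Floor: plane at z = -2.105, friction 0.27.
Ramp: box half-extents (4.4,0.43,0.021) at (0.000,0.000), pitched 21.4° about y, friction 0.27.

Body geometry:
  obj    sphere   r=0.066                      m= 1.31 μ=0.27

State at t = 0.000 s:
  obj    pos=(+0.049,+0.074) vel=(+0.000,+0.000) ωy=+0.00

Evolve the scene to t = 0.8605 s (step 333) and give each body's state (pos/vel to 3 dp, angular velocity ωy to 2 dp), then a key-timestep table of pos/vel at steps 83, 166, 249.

State at t = 0.8605 s:
  obj    pos=(+1.567,-0.521) vel=(+3.529,-1.383) ωy=+57.42

Key-timestep trajectory:
   step    t(s)  obj.x    obj.z    obj.vx   obj.vz 
     83  0.2145   +0.143  +0.037  +0.880  -0.345
    166  0.4289   +0.426  -0.074  +1.759  -0.689
    249  0.6434   +0.898  -0.258  +2.639  -1.034


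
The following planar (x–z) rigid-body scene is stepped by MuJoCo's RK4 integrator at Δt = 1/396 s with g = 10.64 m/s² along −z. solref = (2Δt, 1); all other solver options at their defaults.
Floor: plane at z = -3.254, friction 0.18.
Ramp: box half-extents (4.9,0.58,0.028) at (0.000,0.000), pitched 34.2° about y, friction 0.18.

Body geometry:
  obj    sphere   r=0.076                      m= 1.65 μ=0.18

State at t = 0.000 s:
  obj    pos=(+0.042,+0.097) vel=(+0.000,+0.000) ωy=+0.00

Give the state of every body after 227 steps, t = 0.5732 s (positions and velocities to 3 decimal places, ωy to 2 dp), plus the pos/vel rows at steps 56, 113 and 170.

State at t = 0.5732 s:
  obj    pos=(+0.640,-0.309) vel=(+2.090,-1.408) ωy=+29.87

Key-timestep trajectory:
   step    t(s)  obj.x    obj.z    obj.vx   obj.vz 
     56  0.1414   +0.079  +0.072  +0.518  -0.346
    113  0.2854   +0.191  -0.004  +1.036  -0.712
    170  0.4293   +0.378  -0.131  +1.564  -1.059


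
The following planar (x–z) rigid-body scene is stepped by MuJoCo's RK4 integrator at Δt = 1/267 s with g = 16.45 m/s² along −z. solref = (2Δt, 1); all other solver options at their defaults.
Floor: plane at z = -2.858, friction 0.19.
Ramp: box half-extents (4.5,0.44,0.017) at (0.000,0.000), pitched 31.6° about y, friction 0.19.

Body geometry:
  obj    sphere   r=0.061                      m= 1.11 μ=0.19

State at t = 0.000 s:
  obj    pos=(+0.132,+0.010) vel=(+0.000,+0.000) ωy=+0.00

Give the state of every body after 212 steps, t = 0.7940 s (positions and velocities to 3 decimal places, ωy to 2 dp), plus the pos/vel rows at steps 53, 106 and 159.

State at t = 0.7940 s:
  obj    pos=(+1.786,-1.007) vel=(+4.164,-2.562) ωy=+80.12

Key-timestep trajectory:
   step    t(s)  obj.x    obj.z    obj.vx   obj.vz 
     53  0.1985   +0.236  -0.053  +1.041  -0.641
    106  0.3970   +0.546  -0.244  +2.082  -1.281
    159  0.5955   +1.062  -0.562  +3.123  -1.921


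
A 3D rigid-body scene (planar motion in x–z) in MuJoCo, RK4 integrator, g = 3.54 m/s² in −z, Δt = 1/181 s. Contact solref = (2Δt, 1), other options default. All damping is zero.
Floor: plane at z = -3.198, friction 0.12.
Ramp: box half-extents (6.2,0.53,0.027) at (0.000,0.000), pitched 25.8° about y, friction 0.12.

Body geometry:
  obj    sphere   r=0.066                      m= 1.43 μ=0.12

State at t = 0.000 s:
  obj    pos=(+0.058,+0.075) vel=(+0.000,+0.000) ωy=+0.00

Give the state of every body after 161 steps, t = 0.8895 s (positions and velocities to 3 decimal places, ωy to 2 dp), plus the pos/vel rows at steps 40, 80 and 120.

State at t = 0.8895 s:
  obj    pos=(+0.471,-0.124) vel=(+0.927,-0.452) ωy=+12.85

Key-timestep trajectory:
   step    t(s)  obj.x    obj.z    obj.vx   obj.vz 
     40  0.2210   +0.084  +0.063  +0.229  -0.116
     80  0.4420   +0.160  +0.026  +0.460  -0.226
    120  0.6630   +0.288  -0.036  +0.690  -0.339
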